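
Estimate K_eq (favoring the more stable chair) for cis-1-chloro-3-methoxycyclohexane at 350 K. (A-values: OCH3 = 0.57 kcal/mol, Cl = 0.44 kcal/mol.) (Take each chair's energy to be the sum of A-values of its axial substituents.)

K ≈ 4.27

C1 and C3 have the same parity, so for the cis isomer the two substituents are e,e in one chair and a,a in the other.
Chair I (methoxy axial, chloro axial): E = 1.01 kcal/mol; chair II (methoxy equatorial, chloro equatorial): E = 0.00 kcal/mol.
ΔG = 1.01 kcal/mol between the two chairs.
K = exp(ΔG/RT) with R = 1.987×10⁻³ kcal mol⁻¹ K⁻¹ and T = 350 K gives K ≈ 4.27.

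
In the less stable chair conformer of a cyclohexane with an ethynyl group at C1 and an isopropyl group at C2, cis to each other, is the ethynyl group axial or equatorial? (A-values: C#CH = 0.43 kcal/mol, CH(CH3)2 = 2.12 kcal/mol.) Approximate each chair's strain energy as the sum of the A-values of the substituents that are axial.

C1 and C2 have opposite parity, so for the cis isomer the two substituents are one axial and one equatorial in each chair.
Chair I (ethynyl axial, isopropyl equatorial): E = 0.43 kcal/mol.
Chair II (ethynyl equatorial, isopropyl axial): E = 2.12 kcal/mol.
Chair II is the less stable (higher-energy) conformer, and in that chair the ethynyl group is equatorial.

equatorial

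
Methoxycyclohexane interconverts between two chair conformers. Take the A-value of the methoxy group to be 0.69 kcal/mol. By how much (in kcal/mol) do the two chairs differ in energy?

A monosubstituted cyclohexane has one chair with the methoxy group axial (E = A = 0.69 kcal/mol) and one with it equatorial (E = 0).
ΔE = 0.69 − 0 = 0.69 kcal/mol.

0.69 kcal/mol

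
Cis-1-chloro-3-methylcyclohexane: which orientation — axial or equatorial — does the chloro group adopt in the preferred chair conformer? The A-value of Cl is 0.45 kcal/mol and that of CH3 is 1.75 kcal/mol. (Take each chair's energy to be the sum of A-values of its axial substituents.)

C1 and C3 have the same parity, so for the cis isomer the two substituents are e,e in one chair and a,a in the other.
Chair I (chloro axial, methyl axial): E = 2.20 kcal/mol.
Chair II (chloro equatorial, methyl equatorial): E = 0.00 kcal/mol.
Chair II is the more stable (lower-energy) conformer, and in that chair the chloro group is equatorial.

equatorial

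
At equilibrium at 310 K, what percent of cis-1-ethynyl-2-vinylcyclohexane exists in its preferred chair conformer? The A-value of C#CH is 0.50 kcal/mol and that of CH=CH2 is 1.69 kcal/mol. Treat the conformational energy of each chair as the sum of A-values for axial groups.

C1 and C2 have opposite parity, so for the cis isomer the two substituents are one axial and one equatorial in each chair.
Chair I (ethynyl axial, vinyl equatorial): E = 0.50 kcal/mol; chair II (ethynyl equatorial, vinyl axial): E = 1.69 kcal/mol.
ΔG = 1.19 kcal/mol between the two chairs.
K = exp(ΔG/RT) with R = 1.987×10⁻³ kcal mol⁻¹ K⁻¹ and T = 310 K gives K ≈ 6.9.
Fraction in the lower-energy chair = K/(K+1) = 87.3%.

87.3%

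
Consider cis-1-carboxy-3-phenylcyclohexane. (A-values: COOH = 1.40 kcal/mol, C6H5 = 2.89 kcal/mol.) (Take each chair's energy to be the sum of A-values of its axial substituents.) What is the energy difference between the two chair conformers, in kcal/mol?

4.29 kcal/mol

C1 and C3 have the same parity, so for the cis isomer the two substituents are e,e in one chair and a,a in the other.
Chair I (carboxyl axial, phenyl axial): E = 4.29 kcal/mol.
Chair II (carboxyl equatorial, phenyl equatorial): E = 0.00 kcal/mol.
ΔE = 4.29 − 0.00 = 4.29 kcal/mol; chair II is more stable.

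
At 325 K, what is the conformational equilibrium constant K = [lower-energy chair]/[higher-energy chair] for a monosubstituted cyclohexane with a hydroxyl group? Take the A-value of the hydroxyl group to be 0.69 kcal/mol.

K ≈ 2.91

One chair has the hydroxyl group axial (E = 0.69 kcal/mol) and the other has it equatorial (E = 0).
ΔG = 0.69 kcal/mol between the two chairs.
K = exp(ΔG/RT) with R = 1.987×10⁻³ kcal mol⁻¹ K⁻¹ and T = 325 K gives K ≈ 2.91.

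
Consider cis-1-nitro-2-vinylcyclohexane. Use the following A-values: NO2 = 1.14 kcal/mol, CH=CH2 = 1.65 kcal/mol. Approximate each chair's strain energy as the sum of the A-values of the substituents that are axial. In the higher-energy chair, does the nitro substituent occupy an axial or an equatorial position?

equatorial

C1 and C2 have opposite parity, so for the cis isomer the two substituents are one axial and one equatorial in each chair.
Chair I (nitro axial, vinyl equatorial): E = 1.14 kcal/mol.
Chair II (nitro equatorial, vinyl axial): E = 1.65 kcal/mol.
Chair II is the less stable (higher-energy) conformer, and in that chair the nitro group is equatorial.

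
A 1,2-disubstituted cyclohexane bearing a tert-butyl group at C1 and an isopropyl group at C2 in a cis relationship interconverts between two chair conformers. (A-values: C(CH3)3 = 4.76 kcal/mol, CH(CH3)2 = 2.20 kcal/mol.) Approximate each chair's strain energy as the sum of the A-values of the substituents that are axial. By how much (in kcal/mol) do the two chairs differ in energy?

2.56 kcal/mol

C1 and C2 have opposite parity, so for the cis isomer the two substituents are one axial and one equatorial in each chair.
Chair I (tert-butyl axial, isopropyl equatorial): E = 4.76 kcal/mol.
Chair II (tert-butyl equatorial, isopropyl axial): E = 2.20 kcal/mol.
ΔE = 4.76 − 2.20 = 2.56 kcal/mol; chair II is more stable.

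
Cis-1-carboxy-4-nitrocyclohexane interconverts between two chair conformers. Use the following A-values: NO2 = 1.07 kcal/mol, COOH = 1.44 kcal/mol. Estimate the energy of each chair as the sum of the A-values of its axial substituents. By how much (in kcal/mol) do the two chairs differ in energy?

0.37 kcal/mol

C1 and C4 have opposite parity, so for the cis isomer the two substituents are one axial and one equatorial in each chair.
Chair I (nitro axial, carboxyl equatorial): E = 1.07 kcal/mol.
Chair II (nitro equatorial, carboxyl axial): E = 1.44 kcal/mol.
ΔE = 1.44 − 1.07 = 0.37 kcal/mol; chair I is more stable.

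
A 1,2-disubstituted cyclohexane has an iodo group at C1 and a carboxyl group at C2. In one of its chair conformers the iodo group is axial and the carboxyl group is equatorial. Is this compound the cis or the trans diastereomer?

C1 and C2 have opposite parity, so their axial bonds point in opposite directions.
With opposite-parity carbons, two substituents on the same face are one axial and one equatorial; opposite faces give both axial or both equatorial.
Here the groups are axial/equatorial → same face → cis.

cis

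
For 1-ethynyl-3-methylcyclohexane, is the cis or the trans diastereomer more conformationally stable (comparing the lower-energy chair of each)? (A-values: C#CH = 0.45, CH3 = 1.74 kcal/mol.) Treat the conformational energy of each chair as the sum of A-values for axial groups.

At 1,3 positions (parity same): cis → (e,e or a,a); trans → (a,e or e,a).
Best chair for cis: E = 0.00 kcal/mol; best chair for trans: E = 0.45 kcal/mol.
The cis isomer is lower by 0.45 kcal/mol.

cis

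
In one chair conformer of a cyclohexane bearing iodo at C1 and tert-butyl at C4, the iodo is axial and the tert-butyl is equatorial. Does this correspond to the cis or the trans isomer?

cis

C1 and C4 have opposite parity, so their axial bonds point in opposite directions.
With opposite-parity carbons, two substituents on the same face are one axial and one equatorial; opposite faces give both axial or both equatorial.
Here the groups are axial/equatorial → same face → cis.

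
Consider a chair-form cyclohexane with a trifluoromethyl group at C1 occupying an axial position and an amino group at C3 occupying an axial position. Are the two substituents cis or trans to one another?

C1 and C3 have the same parity, so their axial bonds point in the same direction.
With same-parity carbons, two substituents on the same face are both axial or both equatorial; opposite faces give one of each.
Here the groups are axial/axial → same face → cis.

cis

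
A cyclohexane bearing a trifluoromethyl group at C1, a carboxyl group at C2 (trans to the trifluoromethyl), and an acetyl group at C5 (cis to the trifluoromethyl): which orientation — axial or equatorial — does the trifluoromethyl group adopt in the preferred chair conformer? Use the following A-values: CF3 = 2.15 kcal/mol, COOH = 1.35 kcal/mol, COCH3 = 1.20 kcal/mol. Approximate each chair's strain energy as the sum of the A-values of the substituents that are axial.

Chair I (trifluoromethyl axial, carboxyl axial, acetyl axial): E = 4.70 kcal/mol.
Chair II (trifluoromethyl equatorial, carboxyl equatorial, acetyl equatorial): E = 0.00 kcal/mol.
Chair II is the more stable (lower-energy) conformer, and in that chair the trifluoromethyl group is equatorial.

equatorial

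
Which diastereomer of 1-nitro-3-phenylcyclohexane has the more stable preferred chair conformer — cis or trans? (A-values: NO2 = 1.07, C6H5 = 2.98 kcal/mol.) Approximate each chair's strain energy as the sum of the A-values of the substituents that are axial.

cis

At 1,3 positions (parity same): cis → (e,e or a,a); trans → (a,e or e,a).
Best chair for cis: E = 0.00 kcal/mol; best chair for trans: E = 1.07 kcal/mol.
The cis isomer is lower by 1.07 kcal/mol.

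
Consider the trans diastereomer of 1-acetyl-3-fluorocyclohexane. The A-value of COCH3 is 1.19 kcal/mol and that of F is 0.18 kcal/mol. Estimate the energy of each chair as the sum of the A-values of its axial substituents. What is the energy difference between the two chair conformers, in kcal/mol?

1.01 kcal/mol

C1 and C3 have the same parity, so for the trans isomer the two substituents are one axial and one equatorial in each chair.
Chair I (acetyl axial, fluoro equatorial): E = 1.19 kcal/mol.
Chair II (acetyl equatorial, fluoro axial): E = 0.18 kcal/mol.
ΔE = 1.19 − 0.18 = 1.01 kcal/mol; chair II is more stable.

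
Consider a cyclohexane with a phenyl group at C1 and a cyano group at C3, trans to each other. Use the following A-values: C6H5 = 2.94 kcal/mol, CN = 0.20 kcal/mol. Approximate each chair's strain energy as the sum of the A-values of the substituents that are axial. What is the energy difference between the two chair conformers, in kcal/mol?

C1 and C3 have the same parity, so for the trans isomer the two substituents are one axial and one equatorial in each chair.
Chair I (phenyl axial, cyano equatorial): E = 2.94 kcal/mol.
Chair II (phenyl equatorial, cyano axial): E = 0.20 kcal/mol.
ΔE = 2.94 − 0.20 = 2.74 kcal/mol; chair II is more stable.

2.74 kcal/mol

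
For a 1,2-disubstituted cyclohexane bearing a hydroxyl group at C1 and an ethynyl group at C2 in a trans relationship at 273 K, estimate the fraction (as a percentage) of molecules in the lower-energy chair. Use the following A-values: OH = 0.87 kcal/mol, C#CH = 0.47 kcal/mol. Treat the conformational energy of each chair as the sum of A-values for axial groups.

C1 and C2 have opposite parity, so for the trans isomer the two substituents are e,e in one chair and a,a in the other.
Chair I (hydroxyl axial, ethynyl axial): E = 1.34 kcal/mol; chair II (hydroxyl equatorial, ethynyl equatorial): E = 0.00 kcal/mol.
ΔG = 1.34 kcal/mol between the two chairs.
K = exp(ΔG/RT) with R = 1.987×10⁻³ kcal mol⁻¹ K⁻¹ and T = 273 K gives K ≈ 11.8.
Fraction in the lower-energy chair = K/(K+1) = 92.2%.

92.2%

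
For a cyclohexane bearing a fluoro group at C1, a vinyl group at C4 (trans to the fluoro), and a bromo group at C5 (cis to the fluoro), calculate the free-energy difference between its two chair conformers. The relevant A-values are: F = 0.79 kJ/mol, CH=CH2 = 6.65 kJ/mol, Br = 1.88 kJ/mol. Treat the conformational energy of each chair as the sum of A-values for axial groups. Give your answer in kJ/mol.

Chair I (fluoro axial, vinyl axial, bromo axial): E = 9.32 kJ/mol.
Chair II (fluoro equatorial, vinyl equatorial, bromo equatorial): E = 0.00 kJ/mol.
ΔE = 9.32 − 0.00 = 9.32 kJ/mol; chair II is more stable.

9.32 kJ/mol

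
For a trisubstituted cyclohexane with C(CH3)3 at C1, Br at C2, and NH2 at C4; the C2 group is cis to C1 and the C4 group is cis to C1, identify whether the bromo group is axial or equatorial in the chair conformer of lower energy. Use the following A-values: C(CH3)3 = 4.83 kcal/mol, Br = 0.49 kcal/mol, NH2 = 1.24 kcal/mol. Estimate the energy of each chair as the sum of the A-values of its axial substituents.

axial

Chair I (tert-butyl axial, bromo equatorial, amino equatorial): E = 4.83 kcal/mol.
Chair II (tert-butyl equatorial, bromo axial, amino axial): E = 1.73 kcal/mol.
Chair II is the more stable (lower-energy) conformer, and in that chair the bromo group is axial.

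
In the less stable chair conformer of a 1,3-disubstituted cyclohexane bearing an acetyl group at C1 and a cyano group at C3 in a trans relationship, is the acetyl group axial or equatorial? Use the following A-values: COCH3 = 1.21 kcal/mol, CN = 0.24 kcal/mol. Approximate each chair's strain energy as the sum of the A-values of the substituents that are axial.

C1 and C3 have the same parity, so for the trans isomer the two substituents are one axial and one equatorial in each chair.
Chair I (acetyl axial, cyano equatorial): E = 1.21 kcal/mol.
Chair II (acetyl equatorial, cyano axial): E = 0.24 kcal/mol.
Chair I is the less stable (higher-energy) conformer, and in that chair the acetyl group is axial.

axial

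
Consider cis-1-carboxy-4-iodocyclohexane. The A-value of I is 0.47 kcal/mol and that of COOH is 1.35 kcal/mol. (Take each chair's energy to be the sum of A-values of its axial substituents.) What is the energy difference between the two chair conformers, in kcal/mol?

C1 and C4 have opposite parity, so for the cis isomer the two substituents are one axial and one equatorial in each chair.
Chair I (iodo axial, carboxyl equatorial): E = 0.47 kcal/mol.
Chair II (iodo equatorial, carboxyl axial): E = 1.35 kcal/mol.
ΔE = 1.35 − 0.47 = 0.88 kcal/mol; chair I is more stable.

0.88 kcal/mol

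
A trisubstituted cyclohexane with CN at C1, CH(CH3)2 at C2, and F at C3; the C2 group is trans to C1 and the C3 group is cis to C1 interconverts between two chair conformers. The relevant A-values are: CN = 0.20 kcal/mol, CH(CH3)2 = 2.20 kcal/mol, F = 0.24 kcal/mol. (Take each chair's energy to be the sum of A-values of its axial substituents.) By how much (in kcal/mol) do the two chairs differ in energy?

Chair I (cyano axial, isopropyl axial, fluoro axial): E = 2.64 kcal/mol.
Chair II (cyano equatorial, isopropyl equatorial, fluoro equatorial): E = 0.00 kcal/mol.
ΔE = 2.64 − 0.00 = 2.64 kcal/mol; chair II is more stable.

2.64 kcal/mol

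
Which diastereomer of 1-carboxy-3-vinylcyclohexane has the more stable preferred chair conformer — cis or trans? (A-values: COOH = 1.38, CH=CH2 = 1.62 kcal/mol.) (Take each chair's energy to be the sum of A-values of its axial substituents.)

cis

At 1,3 positions (parity same): cis → (e,e or a,a); trans → (a,e or e,a).
Best chair for cis: E = 0.00 kcal/mol; best chair for trans: E = 1.38 kcal/mol.
The cis isomer is lower by 1.38 kcal/mol.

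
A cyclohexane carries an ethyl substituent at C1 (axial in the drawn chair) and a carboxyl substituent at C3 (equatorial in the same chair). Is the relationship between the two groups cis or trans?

C1 and C3 have the same parity, so their axial bonds point in the same direction.
With same-parity carbons, two substituents on the same face are both axial or both equatorial; opposite faces give one of each.
Here the groups are axial/equatorial → opposite face → trans.

trans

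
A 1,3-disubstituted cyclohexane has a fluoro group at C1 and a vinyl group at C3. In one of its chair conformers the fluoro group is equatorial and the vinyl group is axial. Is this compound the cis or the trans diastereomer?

C1 and C3 have the same parity, so their axial bonds point in the same direction.
With same-parity carbons, two substituents on the same face are both axial or both equatorial; opposite faces give one of each.
Here the groups are equatorial/axial → opposite face → trans.

trans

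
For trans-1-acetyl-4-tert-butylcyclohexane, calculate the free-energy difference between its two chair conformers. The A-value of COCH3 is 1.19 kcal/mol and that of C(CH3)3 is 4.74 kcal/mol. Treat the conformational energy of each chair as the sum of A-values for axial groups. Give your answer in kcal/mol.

5.93 kcal/mol

C1 and C4 have opposite parity, so for the trans isomer the two substituents are e,e in one chair and a,a in the other.
Chair I (acetyl axial, tert-butyl axial): E = 5.93 kcal/mol.
Chair II (acetyl equatorial, tert-butyl equatorial): E = 0.00 kcal/mol.
ΔE = 5.93 − 0.00 = 5.93 kcal/mol; chair II is more stable.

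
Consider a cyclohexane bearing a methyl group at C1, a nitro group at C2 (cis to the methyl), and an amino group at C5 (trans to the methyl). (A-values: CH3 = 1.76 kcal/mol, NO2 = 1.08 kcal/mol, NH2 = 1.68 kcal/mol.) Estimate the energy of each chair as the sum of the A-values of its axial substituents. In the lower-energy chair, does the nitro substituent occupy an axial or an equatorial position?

Chair I (methyl axial, nitro equatorial, amino equatorial): E = 1.76 kcal/mol.
Chair II (methyl equatorial, nitro axial, amino axial): E = 2.76 kcal/mol.
Chair I is the more stable (lower-energy) conformer, and in that chair the nitro group is equatorial.

equatorial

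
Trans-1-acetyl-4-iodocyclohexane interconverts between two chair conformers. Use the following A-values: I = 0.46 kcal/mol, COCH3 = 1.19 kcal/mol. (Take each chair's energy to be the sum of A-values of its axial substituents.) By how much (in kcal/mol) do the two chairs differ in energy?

1.65 kcal/mol

C1 and C4 have opposite parity, so for the trans isomer the two substituents are e,e in one chair and a,a in the other.
Chair I (iodo axial, acetyl axial): E = 1.65 kcal/mol.
Chair II (iodo equatorial, acetyl equatorial): E = 0.00 kcal/mol.
ΔE = 1.65 − 0.00 = 1.65 kcal/mol; chair II is more stable.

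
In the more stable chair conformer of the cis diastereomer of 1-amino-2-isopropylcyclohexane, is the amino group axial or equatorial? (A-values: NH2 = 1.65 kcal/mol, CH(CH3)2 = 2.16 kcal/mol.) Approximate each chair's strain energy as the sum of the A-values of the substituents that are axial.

C1 and C2 have opposite parity, so for the cis isomer the two substituents are one axial and one equatorial in each chair.
Chair I (amino axial, isopropyl equatorial): E = 1.65 kcal/mol.
Chair II (amino equatorial, isopropyl axial): E = 2.16 kcal/mol.
Chair I is the more stable (lower-energy) conformer, and in that chair the amino group is axial.

axial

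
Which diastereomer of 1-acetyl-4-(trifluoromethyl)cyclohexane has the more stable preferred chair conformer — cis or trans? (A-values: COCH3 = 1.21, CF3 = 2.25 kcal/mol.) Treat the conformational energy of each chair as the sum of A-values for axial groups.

trans

At 1,4 positions (parity opposite): cis → (a,e or e,a); trans → (e,e or a,a).
Best chair for cis: E = 1.21 kcal/mol; best chair for trans: E = 0.00 kcal/mol.
The trans isomer is lower by 1.21 kcal/mol.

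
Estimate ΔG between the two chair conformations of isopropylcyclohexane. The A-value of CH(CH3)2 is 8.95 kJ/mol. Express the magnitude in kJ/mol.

8.95 kJ/mol

A monosubstituted cyclohexane has one chair with the isopropyl group axial (E = A = 8.95 kJ/mol) and one with it equatorial (E = 0).
ΔE = 8.95 − 0 = 8.95 kJ/mol.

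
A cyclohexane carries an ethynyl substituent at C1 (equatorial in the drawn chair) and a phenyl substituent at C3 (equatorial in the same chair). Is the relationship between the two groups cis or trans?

C1 and C3 have the same parity, so their axial bonds point in the same direction.
With same-parity carbons, two substituents on the same face are both axial or both equatorial; opposite faces give one of each.
Here the groups are equatorial/equatorial → same face → cis.

cis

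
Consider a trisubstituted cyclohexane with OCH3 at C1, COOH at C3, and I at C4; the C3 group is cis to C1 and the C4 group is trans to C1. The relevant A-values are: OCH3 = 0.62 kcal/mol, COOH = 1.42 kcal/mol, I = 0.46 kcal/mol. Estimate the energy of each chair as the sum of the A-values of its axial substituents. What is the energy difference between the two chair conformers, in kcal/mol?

2.50 kcal/mol

Chair I (methoxy axial, carboxyl axial, iodo axial): E = 2.50 kcal/mol.
Chair II (methoxy equatorial, carboxyl equatorial, iodo equatorial): E = 0.00 kcal/mol.
ΔE = 2.50 − 0.00 = 2.50 kcal/mol; chair II is more stable.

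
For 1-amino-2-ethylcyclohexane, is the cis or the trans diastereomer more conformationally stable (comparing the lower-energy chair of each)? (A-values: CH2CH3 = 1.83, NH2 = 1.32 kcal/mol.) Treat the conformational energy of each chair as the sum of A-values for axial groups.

trans

At 1,2 positions (parity opposite): cis → (a,e or e,a); trans → (e,e or a,a).
Best chair for cis: E = 1.32 kcal/mol; best chair for trans: E = 0.00 kcal/mol.
The trans isomer is lower by 1.32 kcal/mol.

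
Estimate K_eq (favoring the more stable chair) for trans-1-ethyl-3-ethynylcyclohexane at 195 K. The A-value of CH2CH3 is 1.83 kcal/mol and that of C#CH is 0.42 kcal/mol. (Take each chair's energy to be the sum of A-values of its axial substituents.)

K ≈ 38.1

C1 and C3 have the same parity, so for the trans isomer the two substituents are one axial and one equatorial in each chair.
Chair I (ethyl axial, ethynyl equatorial): E = 1.83 kcal/mol; chair II (ethyl equatorial, ethynyl axial): E = 0.42 kcal/mol.
ΔG = 1.41 kcal/mol between the two chairs.
K = exp(ΔG/RT) with R = 1.987×10⁻³ kcal mol⁻¹ K⁻¹ and T = 195 K gives K ≈ 38.1.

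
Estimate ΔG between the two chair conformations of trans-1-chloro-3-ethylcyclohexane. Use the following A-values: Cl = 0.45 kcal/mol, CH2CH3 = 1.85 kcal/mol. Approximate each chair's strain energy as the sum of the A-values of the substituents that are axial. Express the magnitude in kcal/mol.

C1 and C3 have the same parity, so for the trans isomer the two substituents are one axial and one equatorial in each chair.
Chair I (chloro axial, ethyl equatorial): E = 0.45 kcal/mol.
Chair II (chloro equatorial, ethyl axial): E = 1.85 kcal/mol.
ΔE = 1.85 − 0.45 = 1.40 kcal/mol; chair I is more stable.

1.40 kcal/mol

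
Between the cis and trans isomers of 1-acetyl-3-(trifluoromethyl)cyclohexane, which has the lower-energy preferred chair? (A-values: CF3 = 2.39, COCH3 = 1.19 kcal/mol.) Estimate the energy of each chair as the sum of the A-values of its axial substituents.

At 1,3 positions (parity same): cis → (e,e or a,a); trans → (a,e or e,a).
Best chair for cis: E = 0.00 kcal/mol; best chair for trans: E = 1.19 kcal/mol.
The cis isomer is lower by 1.19 kcal/mol.

cis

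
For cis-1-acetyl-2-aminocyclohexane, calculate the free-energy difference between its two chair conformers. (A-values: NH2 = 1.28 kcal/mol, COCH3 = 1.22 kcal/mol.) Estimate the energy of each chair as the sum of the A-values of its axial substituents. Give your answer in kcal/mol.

C1 and C2 have opposite parity, so for the cis isomer the two substituents are one axial and one equatorial in each chair.
Chair I (amino axial, acetyl equatorial): E = 1.28 kcal/mol.
Chair II (amino equatorial, acetyl axial): E = 1.22 kcal/mol.
ΔE = 1.28 − 1.22 = 0.06 kcal/mol; chair II is more stable.

0.06 kcal/mol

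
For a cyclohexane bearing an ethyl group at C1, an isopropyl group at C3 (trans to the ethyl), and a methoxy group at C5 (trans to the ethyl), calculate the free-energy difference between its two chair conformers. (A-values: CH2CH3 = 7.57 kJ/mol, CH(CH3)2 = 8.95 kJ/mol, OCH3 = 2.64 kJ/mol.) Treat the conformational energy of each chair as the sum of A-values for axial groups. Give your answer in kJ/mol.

4.02 kJ/mol

Chair I (ethyl axial, isopropyl equatorial, methoxy equatorial): E = 7.57 kJ/mol.
Chair II (ethyl equatorial, isopropyl axial, methoxy axial): E = 11.59 kJ/mol.
ΔE = 11.59 − 7.57 = 4.02 kJ/mol; chair I is more stable.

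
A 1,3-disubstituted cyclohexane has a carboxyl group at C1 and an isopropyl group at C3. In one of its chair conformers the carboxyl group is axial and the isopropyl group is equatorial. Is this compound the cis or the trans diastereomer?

C1 and C3 have the same parity, so their axial bonds point in the same direction.
With same-parity carbons, two substituents on the same face are both axial or both equatorial; opposite faces give one of each.
Here the groups are axial/equatorial → opposite face → trans.

trans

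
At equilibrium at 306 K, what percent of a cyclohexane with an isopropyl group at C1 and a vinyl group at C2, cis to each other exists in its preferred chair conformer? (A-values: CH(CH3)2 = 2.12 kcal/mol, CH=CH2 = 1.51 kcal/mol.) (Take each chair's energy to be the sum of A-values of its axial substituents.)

73.2%

C1 and C2 have opposite parity, so for the cis isomer the two substituents are one axial and one equatorial in each chair.
Chair I (isopropyl axial, vinyl equatorial): E = 2.12 kcal/mol; chair II (isopropyl equatorial, vinyl axial): E = 1.51 kcal/mol.
ΔG = 0.61 kcal/mol between the two chairs.
K = exp(ΔG/RT) with R = 1.987×10⁻³ kcal mol⁻¹ K⁻¹ and T = 306 K gives K ≈ 2.73.
Fraction in the lower-energy chair = K/(K+1) = 73.2%.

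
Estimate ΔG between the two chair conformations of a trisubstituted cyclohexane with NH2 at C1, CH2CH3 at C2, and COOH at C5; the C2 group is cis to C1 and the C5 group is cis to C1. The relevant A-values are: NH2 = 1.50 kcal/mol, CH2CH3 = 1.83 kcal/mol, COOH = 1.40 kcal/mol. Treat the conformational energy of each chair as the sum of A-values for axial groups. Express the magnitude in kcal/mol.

1.07 kcal/mol

Chair I (amino axial, ethyl equatorial, carboxyl axial): E = 2.90 kcal/mol.
Chair II (amino equatorial, ethyl axial, carboxyl equatorial): E = 1.83 kcal/mol.
ΔE = 2.90 − 1.83 = 1.07 kcal/mol; chair II is more stable.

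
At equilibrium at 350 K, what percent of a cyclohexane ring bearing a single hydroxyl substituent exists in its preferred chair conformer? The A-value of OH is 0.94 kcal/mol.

79.4%

One chair has the hydroxyl group axial (E = 0.94 kcal/mol) and the other has it equatorial (E = 0).
ΔG = 0.94 kcal/mol between the two chairs.
K = exp(ΔG/RT) with R = 1.987×10⁻³ kcal mol⁻¹ K⁻¹ and T = 350 K gives K ≈ 3.86.
Fraction in the lower-energy chair = K/(K+1) = 79.4%.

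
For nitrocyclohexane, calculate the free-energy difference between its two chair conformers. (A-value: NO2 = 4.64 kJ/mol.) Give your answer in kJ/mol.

A monosubstituted cyclohexane has one chair with the nitro group axial (E = A = 4.64 kJ/mol) and one with it equatorial (E = 0).
ΔE = 4.64 − 0 = 4.64 kJ/mol.

4.64 kJ/mol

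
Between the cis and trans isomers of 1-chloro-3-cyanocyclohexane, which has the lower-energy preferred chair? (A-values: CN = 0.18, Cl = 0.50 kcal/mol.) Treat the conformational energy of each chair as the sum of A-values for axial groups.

cis

At 1,3 positions (parity same): cis → (e,e or a,a); trans → (a,e or e,a).
Best chair for cis: E = 0.00 kcal/mol; best chair for trans: E = 0.18 kcal/mol.
The cis isomer is lower by 0.18 kcal/mol.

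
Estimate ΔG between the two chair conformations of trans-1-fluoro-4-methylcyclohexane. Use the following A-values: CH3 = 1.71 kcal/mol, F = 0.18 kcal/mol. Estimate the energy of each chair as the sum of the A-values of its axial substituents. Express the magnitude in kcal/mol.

1.89 kcal/mol

C1 and C4 have opposite parity, so for the trans isomer the two substituents are e,e in one chair and a,a in the other.
Chair I (methyl axial, fluoro axial): E = 1.89 kcal/mol.
Chair II (methyl equatorial, fluoro equatorial): E = 0.00 kcal/mol.
ΔE = 1.89 − 0.00 = 1.89 kcal/mol; chair II is more stable.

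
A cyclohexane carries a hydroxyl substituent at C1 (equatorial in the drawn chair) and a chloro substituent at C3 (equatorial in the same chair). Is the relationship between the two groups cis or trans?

cis

C1 and C3 have the same parity, so their axial bonds point in the same direction.
With same-parity carbons, two substituents on the same face are both axial or both equatorial; opposite faces give one of each.
Here the groups are equatorial/equatorial → same face → cis.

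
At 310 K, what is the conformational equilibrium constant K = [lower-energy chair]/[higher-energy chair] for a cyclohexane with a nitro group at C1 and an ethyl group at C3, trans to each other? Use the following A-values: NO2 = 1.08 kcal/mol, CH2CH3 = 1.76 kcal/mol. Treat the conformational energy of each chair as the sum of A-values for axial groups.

K ≈ 3.02

C1 and C3 have the same parity, so for the trans isomer the two substituents are one axial and one equatorial in each chair.
Chair I (nitro axial, ethyl equatorial): E = 1.08 kcal/mol; chair II (nitro equatorial, ethyl axial): E = 1.76 kcal/mol.
ΔG = 0.68 kcal/mol between the two chairs.
K = exp(ΔG/RT) with R = 1.987×10⁻³ kcal mol⁻¹ K⁻¹ and T = 310 K gives K ≈ 3.02.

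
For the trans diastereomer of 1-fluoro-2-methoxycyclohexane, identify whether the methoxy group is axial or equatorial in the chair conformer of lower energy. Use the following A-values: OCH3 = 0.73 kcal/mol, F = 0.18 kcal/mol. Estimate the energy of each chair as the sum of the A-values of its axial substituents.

C1 and C2 have opposite parity, so for the trans isomer the two substituents are e,e in one chair and a,a in the other.
Chair I (methoxy axial, fluoro axial): E = 0.91 kcal/mol.
Chair II (methoxy equatorial, fluoro equatorial): E = 0.00 kcal/mol.
Chair II is the more stable (lower-energy) conformer, and in that chair the methoxy group is equatorial.

equatorial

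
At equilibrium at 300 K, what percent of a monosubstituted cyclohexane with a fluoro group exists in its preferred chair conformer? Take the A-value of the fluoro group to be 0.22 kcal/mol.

59.1%

One chair has the fluoro group axial (E = 0.22 kcal/mol) and the other has it equatorial (E = 0).
ΔG = 0.22 kcal/mol between the two chairs.
K = exp(ΔG/RT) with R = 1.987×10⁻³ kcal mol⁻¹ K⁻¹ and T = 300 K gives K ≈ 1.45.
Fraction in the lower-energy chair = K/(K+1) = 59.1%.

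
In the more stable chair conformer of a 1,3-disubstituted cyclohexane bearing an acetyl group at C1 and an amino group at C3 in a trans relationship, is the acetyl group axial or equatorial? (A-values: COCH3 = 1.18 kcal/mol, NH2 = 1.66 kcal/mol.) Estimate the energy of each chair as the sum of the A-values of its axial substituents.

C1 and C3 have the same parity, so for the trans isomer the two substituents are one axial and one equatorial in each chair.
Chair I (acetyl axial, amino equatorial): E = 1.18 kcal/mol.
Chair II (acetyl equatorial, amino axial): E = 1.66 kcal/mol.
Chair I is the more stable (lower-energy) conformer, and in that chair the acetyl group is axial.

axial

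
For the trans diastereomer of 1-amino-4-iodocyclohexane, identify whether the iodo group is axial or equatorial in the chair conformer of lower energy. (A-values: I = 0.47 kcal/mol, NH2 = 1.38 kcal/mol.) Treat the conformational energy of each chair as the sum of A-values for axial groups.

C1 and C4 have opposite parity, so for the trans isomer the two substituents are e,e in one chair and a,a in the other.
Chair I (iodo axial, amino axial): E = 1.85 kcal/mol.
Chair II (iodo equatorial, amino equatorial): E = 0.00 kcal/mol.
Chair II is the more stable (lower-energy) conformer, and in that chair the iodo group is equatorial.

equatorial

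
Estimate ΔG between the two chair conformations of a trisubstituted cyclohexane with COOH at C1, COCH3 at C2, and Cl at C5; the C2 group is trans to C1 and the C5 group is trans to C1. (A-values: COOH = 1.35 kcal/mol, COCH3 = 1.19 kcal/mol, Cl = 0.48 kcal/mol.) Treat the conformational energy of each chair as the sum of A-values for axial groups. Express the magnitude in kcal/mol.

Chair I (carboxyl axial, acetyl axial, chloro equatorial): E = 2.54 kcal/mol.
Chair II (carboxyl equatorial, acetyl equatorial, chloro axial): E = 0.48 kcal/mol.
ΔE = 2.54 − 0.48 = 2.06 kcal/mol; chair II is more stable.

2.06 kcal/mol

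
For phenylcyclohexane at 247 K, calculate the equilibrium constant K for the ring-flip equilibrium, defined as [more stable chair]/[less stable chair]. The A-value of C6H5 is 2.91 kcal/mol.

One chair has the phenyl group axial (E = 2.91 kcal/mol) and the other has it equatorial (E = 0).
ΔG = 2.91 kcal/mol between the two chairs.
K = exp(ΔG/RT) with R = 1.987×10⁻³ kcal mol⁻¹ K⁻¹ and T = 247 K gives K ≈ 376.

K ≈ 376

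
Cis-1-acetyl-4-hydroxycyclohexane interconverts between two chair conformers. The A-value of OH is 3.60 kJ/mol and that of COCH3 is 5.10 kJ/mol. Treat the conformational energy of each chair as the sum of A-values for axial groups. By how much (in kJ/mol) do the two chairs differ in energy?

1.50 kJ/mol

C1 and C4 have opposite parity, so for the cis isomer the two substituents are one axial and one equatorial in each chair.
Chair I (hydroxyl axial, acetyl equatorial): E = 3.60 kJ/mol.
Chair II (hydroxyl equatorial, acetyl axial): E = 5.10 kJ/mol.
ΔE = 5.10 − 3.60 = 1.50 kJ/mol; chair I is more stable.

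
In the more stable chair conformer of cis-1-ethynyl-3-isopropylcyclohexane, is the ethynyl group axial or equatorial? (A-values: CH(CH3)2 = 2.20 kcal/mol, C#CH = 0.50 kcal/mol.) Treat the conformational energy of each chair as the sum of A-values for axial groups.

C1 and C3 have the same parity, so for the cis isomer the two substituents are e,e in one chair and a,a in the other.
Chair I (isopropyl axial, ethynyl axial): E = 2.70 kcal/mol.
Chair II (isopropyl equatorial, ethynyl equatorial): E = 0.00 kcal/mol.
Chair II is the more stable (lower-energy) conformer, and in that chair the ethynyl group is equatorial.

equatorial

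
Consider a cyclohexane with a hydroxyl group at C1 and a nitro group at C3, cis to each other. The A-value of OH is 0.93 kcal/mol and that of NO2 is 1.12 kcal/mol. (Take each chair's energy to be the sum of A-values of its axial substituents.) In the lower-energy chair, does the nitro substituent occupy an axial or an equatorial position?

equatorial

C1 and C3 have the same parity, so for the cis isomer the two substituents are e,e in one chair and a,a in the other.
Chair I (hydroxyl axial, nitro axial): E = 2.05 kcal/mol.
Chair II (hydroxyl equatorial, nitro equatorial): E = 0.00 kcal/mol.
Chair II is the more stable (lower-energy) conformer, and in that chair the nitro group is equatorial.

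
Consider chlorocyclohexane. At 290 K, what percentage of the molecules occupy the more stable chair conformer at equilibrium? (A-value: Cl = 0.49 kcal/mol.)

70.1%

One chair has the chloro group axial (E = 0.49 kcal/mol) and the other has it equatorial (E = 0).
ΔG = 0.49 kcal/mol between the two chairs.
K = exp(ΔG/RT) with R = 1.987×10⁻³ kcal mol⁻¹ K⁻¹ and T = 290 K gives K ≈ 2.34.
Fraction in the lower-energy chair = K/(K+1) = 70.1%.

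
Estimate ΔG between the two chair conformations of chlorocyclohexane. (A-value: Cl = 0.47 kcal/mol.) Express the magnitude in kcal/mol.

A monosubstituted cyclohexane has one chair with the chloro group axial (E = A = 0.47 kcal/mol) and one with it equatorial (E = 0).
ΔE = 0.47 − 0 = 0.47 kcal/mol.

0.47 kcal/mol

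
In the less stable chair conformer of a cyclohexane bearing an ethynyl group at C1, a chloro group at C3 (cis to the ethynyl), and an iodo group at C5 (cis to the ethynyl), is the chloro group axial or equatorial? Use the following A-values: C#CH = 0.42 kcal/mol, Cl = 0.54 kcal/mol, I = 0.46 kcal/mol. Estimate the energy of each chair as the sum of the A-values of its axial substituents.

Chair I (ethynyl axial, chloro axial, iodo axial): E = 1.42 kcal/mol.
Chair II (ethynyl equatorial, chloro equatorial, iodo equatorial): E = 0.00 kcal/mol.
Chair I is the less stable (higher-energy) conformer, and in that chair the chloro group is axial.

axial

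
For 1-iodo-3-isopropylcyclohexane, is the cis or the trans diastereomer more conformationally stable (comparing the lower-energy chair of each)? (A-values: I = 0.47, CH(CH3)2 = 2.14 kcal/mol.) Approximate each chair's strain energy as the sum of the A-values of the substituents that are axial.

At 1,3 positions (parity same): cis → (e,e or a,a); trans → (a,e or e,a).
Best chair for cis: E = 0.00 kcal/mol; best chair for trans: E = 0.47 kcal/mol.
The cis isomer is lower by 0.47 kcal/mol.

cis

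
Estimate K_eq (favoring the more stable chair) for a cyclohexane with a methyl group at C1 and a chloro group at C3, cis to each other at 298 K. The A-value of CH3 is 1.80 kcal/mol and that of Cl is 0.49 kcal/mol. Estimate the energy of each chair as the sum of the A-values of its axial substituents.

K ≈ 47.8

C1 and C3 have the same parity, so for the cis isomer the two substituents are e,e in one chair and a,a in the other.
Chair I (methyl axial, chloro axial): E = 2.29 kcal/mol; chair II (methyl equatorial, chloro equatorial): E = 0.00 kcal/mol.
ΔG = 2.29 kcal/mol between the two chairs.
K = exp(ΔG/RT) with R = 1.987×10⁻³ kcal mol⁻¹ K⁻¹ and T = 298 K gives K ≈ 47.8.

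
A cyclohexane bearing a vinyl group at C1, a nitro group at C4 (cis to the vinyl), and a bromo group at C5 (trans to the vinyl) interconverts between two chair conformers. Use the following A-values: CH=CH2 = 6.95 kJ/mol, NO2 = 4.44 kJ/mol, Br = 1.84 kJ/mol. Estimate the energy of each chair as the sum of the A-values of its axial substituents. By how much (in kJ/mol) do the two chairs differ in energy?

Chair I (vinyl axial, nitro equatorial, bromo equatorial): E = 6.95 kJ/mol.
Chair II (vinyl equatorial, nitro axial, bromo axial): E = 6.28 kJ/mol.
ΔE = 6.95 − 6.28 = 0.67 kJ/mol; chair II is more stable.

0.67 kJ/mol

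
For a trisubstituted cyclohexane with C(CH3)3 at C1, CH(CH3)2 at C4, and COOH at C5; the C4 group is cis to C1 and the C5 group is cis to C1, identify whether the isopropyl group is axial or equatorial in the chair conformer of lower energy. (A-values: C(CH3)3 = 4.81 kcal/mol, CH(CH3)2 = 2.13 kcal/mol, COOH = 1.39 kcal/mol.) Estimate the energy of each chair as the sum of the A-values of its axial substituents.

axial

Chair I (tert-butyl axial, isopropyl equatorial, carboxyl axial): E = 6.20 kcal/mol.
Chair II (tert-butyl equatorial, isopropyl axial, carboxyl equatorial): E = 2.13 kcal/mol.
Chair II is the more stable (lower-energy) conformer, and in that chair the isopropyl group is axial.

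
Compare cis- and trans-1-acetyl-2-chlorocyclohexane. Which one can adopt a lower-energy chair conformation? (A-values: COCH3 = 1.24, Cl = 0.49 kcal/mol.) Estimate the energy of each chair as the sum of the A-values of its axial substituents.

trans

At 1,2 positions (parity opposite): cis → (a,e or e,a); trans → (e,e or a,a).
Best chair for cis: E = 0.49 kcal/mol; best chair for trans: E = 0.00 kcal/mol.
The trans isomer is lower by 0.49 kcal/mol.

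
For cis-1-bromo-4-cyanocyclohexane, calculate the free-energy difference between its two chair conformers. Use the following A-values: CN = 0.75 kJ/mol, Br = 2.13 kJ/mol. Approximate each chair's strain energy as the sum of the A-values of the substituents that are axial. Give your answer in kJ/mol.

C1 and C4 have opposite parity, so for the cis isomer the two substituents are one axial and one equatorial in each chair.
Chair I (cyano axial, bromo equatorial): E = 0.75 kJ/mol.
Chair II (cyano equatorial, bromo axial): E = 2.13 kJ/mol.
ΔE = 2.13 − 0.75 = 1.38 kJ/mol; chair I is more stable.

1.38 kJ/mol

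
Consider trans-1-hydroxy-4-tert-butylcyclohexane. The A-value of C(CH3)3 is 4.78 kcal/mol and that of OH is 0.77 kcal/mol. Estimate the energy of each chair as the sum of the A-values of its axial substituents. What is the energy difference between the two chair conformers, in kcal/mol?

C1 and C4 have opposite parity, so for the trans isomer the two substituents are e,e in one chair and a,a in the other.
Chair I (tert-butyl axial, hydroxyl axial): E = 5.55 kcal/mol.
Chair II (tert-butyl equatorial, hydroxyl equatorial): E = 0.00 kcal/mol.
ΔE = 5.55 − 0.00 = 5.55 kcal/mol; chair II is more stable.

5.55 kcal/mol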